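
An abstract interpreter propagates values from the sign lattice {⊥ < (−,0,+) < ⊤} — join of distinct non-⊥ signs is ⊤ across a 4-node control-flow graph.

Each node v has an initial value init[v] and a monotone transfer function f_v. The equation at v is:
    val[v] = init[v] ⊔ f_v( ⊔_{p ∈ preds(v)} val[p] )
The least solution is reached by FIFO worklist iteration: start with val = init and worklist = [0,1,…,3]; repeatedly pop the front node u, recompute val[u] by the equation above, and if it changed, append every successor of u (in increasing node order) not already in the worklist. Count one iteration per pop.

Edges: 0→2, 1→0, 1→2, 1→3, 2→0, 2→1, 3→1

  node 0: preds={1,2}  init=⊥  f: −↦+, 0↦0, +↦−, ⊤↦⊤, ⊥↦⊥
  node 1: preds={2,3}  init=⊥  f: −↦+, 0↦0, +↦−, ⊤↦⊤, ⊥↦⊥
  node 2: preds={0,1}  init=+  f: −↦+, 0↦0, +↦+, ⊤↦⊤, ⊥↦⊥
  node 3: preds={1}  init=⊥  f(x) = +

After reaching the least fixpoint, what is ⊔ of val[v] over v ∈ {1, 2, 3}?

⊤

Worklist (12 pops):
  #1 pop 0: in=+ → − (was ⊥); enqueue []
  #2 pop 1: in=+ → − (was ⊥); enqueue [0]
  #3 pop 2: in=− → + (no change)
  #4 pop 3: in=− → + (was ⊥); enqueue [1]
  #5 pop 0: in=⊤ → ⊤ (was −); enqueue [2]
  #6 pop 1: in=+ → − (no change)
  #7 pop 2: in=⊤ → ⊤ (was +); enqueue [0,1]
  #8 pop 0: in=⊤ → ⊤ (no change)
  #9 pop 1: in=⊤ → ⊤ (was −); enqueue [0,2,3]
  #10 pop 0: in=⊤ → ⊤ (no change)
  #11 pop 2: in=⊤ → ⊤ (no change)
  #12 pop 3: in=⊤ → + (no change)

Fixpoint:
  val[0] = ⊤
  val[1] = ⊤
  val[2] = ⊤
  val[3] = +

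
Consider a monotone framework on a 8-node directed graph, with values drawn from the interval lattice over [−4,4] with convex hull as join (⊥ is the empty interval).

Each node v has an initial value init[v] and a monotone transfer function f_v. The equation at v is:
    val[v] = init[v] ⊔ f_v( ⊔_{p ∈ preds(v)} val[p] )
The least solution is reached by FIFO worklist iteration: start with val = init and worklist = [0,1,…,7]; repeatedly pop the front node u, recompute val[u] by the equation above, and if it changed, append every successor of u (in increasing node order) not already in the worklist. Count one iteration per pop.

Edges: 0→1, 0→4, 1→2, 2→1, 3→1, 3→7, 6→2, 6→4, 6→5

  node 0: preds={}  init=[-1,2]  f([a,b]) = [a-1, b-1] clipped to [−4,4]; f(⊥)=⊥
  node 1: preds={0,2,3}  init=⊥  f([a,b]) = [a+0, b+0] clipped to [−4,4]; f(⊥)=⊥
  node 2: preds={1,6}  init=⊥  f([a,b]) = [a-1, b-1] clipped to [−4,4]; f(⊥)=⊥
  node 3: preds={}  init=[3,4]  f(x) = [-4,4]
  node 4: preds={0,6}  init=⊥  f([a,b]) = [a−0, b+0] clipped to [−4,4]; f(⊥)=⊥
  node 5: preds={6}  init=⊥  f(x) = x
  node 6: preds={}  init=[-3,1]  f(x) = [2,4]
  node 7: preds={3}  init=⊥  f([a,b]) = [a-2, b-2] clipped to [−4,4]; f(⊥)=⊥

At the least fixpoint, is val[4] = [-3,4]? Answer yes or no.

yes

Trace (12 dequeues):
  [1] u=0 | in ⊥ | out [-1,2] | ==
  [2] u=1 | in [-1,4] | out [-1,4] | prev ⊥ | push {}
  [3] u=2 | in [-3,4] | out [-4,3] | prev ⊥ | push {1}
  [4] u=3 | in ⊥ | out [-4,4] | prev [3,4] | push {}
  [5] u=4 | in [-3,2] | out [-3,2] | prev ⊥ | push {}
  [6] u=5 | in [-3,1] | out [-3,1] | prev ⊥ | push {}
  [7] u=6 | in ⊥ | out [-3,4] | prev [-3,1] | push {2,4,5}
  [8] u=7 | in [-4,4] | out [-4,2] | prev ⊥ | push {}
  [9] u=1 | in [-4,4] | out [-4,4] | prev [-1,4] | push {}
  [10] u=2 | in [-4,4] | out [-4,3] | ==
  [11] u=4 | in [-3,4] | out [-3,4] | prev [-3,2] | push {}
  [12] u=5 | in [-3,4] | out [-3,4] | prev [-3,1] | push {}

Converged values:
  [0] [-1,2]
  [1] [-4,4]
  [2] [-4,3]
  [3] [-4,4]
  [4] [-3,4]
  [5] [-3,4]
  [6] [-3,4]
  [7] [-4,2]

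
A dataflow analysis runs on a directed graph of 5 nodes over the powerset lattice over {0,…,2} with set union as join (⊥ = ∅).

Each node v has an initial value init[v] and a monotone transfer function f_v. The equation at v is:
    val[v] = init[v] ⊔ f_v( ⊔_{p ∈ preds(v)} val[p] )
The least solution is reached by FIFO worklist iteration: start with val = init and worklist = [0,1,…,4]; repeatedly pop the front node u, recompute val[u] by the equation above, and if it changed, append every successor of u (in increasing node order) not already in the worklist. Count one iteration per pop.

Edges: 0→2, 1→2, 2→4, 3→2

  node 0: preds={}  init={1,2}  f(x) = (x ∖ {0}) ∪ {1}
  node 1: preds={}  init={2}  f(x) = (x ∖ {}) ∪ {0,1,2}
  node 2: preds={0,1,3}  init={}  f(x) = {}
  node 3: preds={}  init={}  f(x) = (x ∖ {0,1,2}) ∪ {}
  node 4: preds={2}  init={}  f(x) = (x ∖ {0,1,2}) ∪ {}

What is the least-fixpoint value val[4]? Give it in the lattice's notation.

Worklist (5 pops):
  #1 pop 0: in={} → {1,2} (no change)
  #2 pop 1: in={} → {0,1,2} (was {2}); enqueue []
  #3 pop 2: in={0,1,2} → {} (no change)
  #4 pop 3: in={} → {} (no change)
  #5 pop 4: in={} → {} (no change)

Fixpoint:
  val[0] = {1,2}
  val[1] = {0,1,2}
  val[2] = {}
  val[3] = {}
  val[4] = {}

{}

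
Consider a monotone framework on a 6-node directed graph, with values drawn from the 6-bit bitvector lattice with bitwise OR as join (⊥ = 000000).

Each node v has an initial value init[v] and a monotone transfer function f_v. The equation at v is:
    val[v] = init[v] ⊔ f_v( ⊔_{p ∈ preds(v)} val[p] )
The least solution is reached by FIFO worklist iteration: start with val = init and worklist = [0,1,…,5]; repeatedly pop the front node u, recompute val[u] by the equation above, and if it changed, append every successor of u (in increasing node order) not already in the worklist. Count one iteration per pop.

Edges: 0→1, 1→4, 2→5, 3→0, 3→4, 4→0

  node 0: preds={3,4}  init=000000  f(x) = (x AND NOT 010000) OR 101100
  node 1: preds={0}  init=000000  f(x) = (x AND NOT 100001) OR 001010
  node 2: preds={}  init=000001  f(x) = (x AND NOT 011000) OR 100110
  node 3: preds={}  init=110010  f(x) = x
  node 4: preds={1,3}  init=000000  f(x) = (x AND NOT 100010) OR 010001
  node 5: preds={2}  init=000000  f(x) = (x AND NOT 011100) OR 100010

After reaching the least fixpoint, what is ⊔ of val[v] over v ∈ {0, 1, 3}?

Worklist (8 pops):
  #1 pop 0: in=110010 → 101110 (was 000000); enqueue []
  #2 pop 1: in=101110 → 001110 (was 000000); enqueue []
  #3 pop 2: in=000000 → 100111 (was 000001); enqueue []
  #4 pop 3: in=000000 → 110010 (no change)
  #5 pop 4: in=111110 → 011101 (was 000000); enqueue [0]
  #6 pop 5: in=100111 → 100011 (was 000000); enqueue []
  #7 pop 0: in=111111 → 101111 (was 101110); enqueue [1]
  #8 pop 1: in=101111 → 001110 (no change)

Fixpoint:
  val[0] = 101111
  val[1] = 001110
  val[2] = 100111
  val[3] = 110010
  val[4] = 011101
  val[5] = 100011

111111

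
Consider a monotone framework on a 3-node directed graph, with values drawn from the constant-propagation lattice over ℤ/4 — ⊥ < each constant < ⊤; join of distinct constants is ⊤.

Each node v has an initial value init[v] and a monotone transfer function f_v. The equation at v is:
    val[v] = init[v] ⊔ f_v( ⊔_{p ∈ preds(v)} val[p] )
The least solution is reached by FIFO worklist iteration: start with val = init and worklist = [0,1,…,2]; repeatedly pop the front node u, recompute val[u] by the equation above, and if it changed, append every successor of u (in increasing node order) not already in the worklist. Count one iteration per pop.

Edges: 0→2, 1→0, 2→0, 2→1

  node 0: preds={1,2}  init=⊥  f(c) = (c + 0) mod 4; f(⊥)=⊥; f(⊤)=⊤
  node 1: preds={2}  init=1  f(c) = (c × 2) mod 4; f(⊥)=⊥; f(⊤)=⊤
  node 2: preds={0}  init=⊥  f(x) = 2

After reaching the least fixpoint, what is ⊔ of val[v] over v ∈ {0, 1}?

⊤

Worklist (7 pops):
  #1 pop 0: in=1 → 1 (was ⊥); enqueue []
  #2 pop 1: in=⊥ → 1 (no change)
  #3 pop 2: in=1 → 2 (was ⊥); enqueue [0,1]
  #4 pop 0: in=⊤ → ⊤ (was 1); enqueue [2]
  #5 pop 1: in=2 → ⊤ (was 1); enqueue [0]
  #6 pop 2: in=⊤ → 2 (no change)
  #7 pop 0: in=⊤ → ⊤ (no change)

Fixpoint:
  val[0] = ⊤
  val[1] = ⊤
  val[2] = 2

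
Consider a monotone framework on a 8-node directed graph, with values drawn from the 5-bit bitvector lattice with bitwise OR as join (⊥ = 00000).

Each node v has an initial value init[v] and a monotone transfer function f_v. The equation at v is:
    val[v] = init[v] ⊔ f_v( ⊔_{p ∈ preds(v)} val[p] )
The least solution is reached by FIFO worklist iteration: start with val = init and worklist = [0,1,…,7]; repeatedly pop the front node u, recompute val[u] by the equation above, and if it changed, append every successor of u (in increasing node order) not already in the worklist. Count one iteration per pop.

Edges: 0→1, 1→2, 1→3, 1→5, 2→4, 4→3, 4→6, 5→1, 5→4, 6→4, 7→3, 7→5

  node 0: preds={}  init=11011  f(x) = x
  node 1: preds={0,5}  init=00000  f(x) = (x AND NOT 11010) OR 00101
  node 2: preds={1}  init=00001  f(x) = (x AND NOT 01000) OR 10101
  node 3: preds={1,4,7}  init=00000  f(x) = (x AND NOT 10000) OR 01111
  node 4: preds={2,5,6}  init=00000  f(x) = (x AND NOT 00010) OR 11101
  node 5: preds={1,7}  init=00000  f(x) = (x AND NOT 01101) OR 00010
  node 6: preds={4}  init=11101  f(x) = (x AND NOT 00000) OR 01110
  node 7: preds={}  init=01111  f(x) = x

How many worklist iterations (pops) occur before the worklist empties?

Iteration log — 11 steps:
  step 1. node 0  ⊔preds=00000  new=11011  stable
  step 2. node 1  ⊔preds=11011  new=00101  old=00000  +wl: 
  step 3. node 2  ⊔preds=00101  new=10101  old=00001  +wl: 
  step 4. node 3  ⊔preds=01111  new=01111  old=00000  +wl: 
  step 5. node 4  ⊔preds=11101  new=11101  old=00000  +wl: 3
  step 6. node 5  ⊔preds=01111  new=00010  old=00000  +wl: 1,4
  step 7. node 6  ⊔preds=11101  new=11111  old=11101  +wl: 
  step 8. node 7  ⊔preds=00000  new=01111  stable
  step 9. node 3  ⊔preds=11111  new=01111  stable
  step 10. node 1  ⊔preds=11011  new=00101  stable
  step 11. node 4  ⊔preds=11111  new=11101  stable

Least fixpoint reached:
  node 0: 11011
  node 1: 00101
  node 2: 10101
  node 3: 01111
  node 4: 11101
  node 5: 00010
  node 6: 11111
  node 7: 01111

11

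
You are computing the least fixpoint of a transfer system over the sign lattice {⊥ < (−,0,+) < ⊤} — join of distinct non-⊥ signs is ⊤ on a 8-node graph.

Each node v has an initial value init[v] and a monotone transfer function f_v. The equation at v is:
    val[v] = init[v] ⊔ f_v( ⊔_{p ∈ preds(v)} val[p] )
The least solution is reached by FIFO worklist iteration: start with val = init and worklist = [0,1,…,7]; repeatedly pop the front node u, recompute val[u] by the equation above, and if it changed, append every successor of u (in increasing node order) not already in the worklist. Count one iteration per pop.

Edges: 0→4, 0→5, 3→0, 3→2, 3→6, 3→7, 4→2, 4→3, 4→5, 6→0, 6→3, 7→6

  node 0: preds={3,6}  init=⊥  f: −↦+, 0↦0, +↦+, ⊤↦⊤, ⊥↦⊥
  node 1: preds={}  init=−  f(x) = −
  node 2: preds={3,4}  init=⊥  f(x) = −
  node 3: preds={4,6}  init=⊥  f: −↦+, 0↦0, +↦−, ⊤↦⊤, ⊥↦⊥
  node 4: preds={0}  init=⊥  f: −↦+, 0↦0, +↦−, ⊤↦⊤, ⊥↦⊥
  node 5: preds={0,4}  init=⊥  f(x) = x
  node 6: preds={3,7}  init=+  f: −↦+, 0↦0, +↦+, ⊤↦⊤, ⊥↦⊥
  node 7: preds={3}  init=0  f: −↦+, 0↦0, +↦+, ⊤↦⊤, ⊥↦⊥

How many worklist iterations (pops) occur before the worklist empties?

Iteration log — 18 steps:
  step 1. node 0  ⊔preds=+  new=+  old=⊥  +wl: 
  step 2. node 1  ⊔preds=⊥  new=−  stable
  step 3. node 2  ⊔preds=⊥  new=−  old=⊥  +wl: 
  step 4. node 3  ⊔preds=+  new=−  old=⊥  +wl: 0,2
  step 5. node 4  ⊔preds=+  new=−  old=⊥  +wl: 3
  step 6. node 5  ⊔preds=⊤  new=⊤  old=⊥  +wl: 
  step 7. node 6  ⊔preds=⊤  new=⊤  old=+  +wl: 
  step 8. node 7  ⊔preds=−  new=⊤  old=0  +wl: 6
  step 9. node 0  ⊔preds=⊤  new=⊤  old=+  +wl: 4,5
  step 10. node 2  ⊔preds=−  new=−  stable
  step 11. node 3  ⊔preds=⊤  new=⊤  old=−  +wl: 0,2,7
  step 12. node 6  ⊔preds=⊤  new=⊤  stable
  step 13. node 4  ⊔preds=⊤  new=⊤  old=−  +wl: 3
  step 14. node 5  ⊔preds=⊤  new=⊤  stable
  step 15. node 0  ⊔preds=⊤  new=⊤  stable
  step 16. node 2  ⊔preds=⊤  new=−  stable
  step 17. node 7  ⊔preds=⊤  new=⊤  stable
  step 18. node 3  ⊔preds=⊤  new=⊤  stable

Least fixpoint reached:
  node 0: ⊤
  node 1: −
  node 2: −
  node 3: ⊤
  node 4: ⊤
  node 5: ⊤
  node 6: ⊤
  node 7: ⊤

18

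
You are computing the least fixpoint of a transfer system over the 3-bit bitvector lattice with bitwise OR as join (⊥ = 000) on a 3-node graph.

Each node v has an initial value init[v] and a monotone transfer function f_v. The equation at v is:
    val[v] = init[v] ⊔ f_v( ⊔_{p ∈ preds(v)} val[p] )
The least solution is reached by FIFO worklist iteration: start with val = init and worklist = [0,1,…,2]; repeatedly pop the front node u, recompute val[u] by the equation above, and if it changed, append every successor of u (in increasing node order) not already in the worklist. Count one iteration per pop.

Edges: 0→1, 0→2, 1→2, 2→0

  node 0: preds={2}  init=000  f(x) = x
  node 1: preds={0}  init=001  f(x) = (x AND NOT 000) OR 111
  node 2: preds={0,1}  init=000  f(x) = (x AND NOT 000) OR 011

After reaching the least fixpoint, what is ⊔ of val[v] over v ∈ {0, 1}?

111

Trace (6 dequeues):
  [1] u=0 | in 000 | out 000 | ==
  [2] u=1 | in 000 | out 111 | prev 001 | push {}
  [3] u=2 | in 111 | out 111 | prev 000 | push {0}
  [4] u=0 | in 111 | out 111 | prev 000 | push {1,2}
  [5] u=1 | in 111 | out 111 | ==
  [6] u=2 | in 111 | out 111 | ==

Converged values:
  [0] 111
  [1] 111
  [2] 111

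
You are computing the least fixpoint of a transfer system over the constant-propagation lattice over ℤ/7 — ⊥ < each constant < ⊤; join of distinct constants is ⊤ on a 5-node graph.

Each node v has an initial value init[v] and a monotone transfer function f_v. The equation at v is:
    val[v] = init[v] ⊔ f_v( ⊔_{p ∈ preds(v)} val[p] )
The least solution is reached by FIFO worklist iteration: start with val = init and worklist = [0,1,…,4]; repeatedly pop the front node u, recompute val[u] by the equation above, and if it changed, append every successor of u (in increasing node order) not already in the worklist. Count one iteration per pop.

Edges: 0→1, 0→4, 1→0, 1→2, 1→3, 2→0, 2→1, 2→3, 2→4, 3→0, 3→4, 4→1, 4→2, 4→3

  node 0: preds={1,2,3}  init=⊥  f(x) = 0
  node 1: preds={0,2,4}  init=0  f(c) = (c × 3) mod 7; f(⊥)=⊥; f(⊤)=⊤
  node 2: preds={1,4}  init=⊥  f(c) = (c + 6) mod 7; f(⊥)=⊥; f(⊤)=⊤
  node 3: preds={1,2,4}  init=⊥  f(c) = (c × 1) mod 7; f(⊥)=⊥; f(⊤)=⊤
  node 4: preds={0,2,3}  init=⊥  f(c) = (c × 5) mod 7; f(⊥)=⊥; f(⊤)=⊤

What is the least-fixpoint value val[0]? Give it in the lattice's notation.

0

Worklist (12 pops):
  #1 pop 0: in=0 → 0 (was ⊥); enqueue []
  #2 pop 1: in=0 → 0 (no change)
  #3 pop 2: in=0 → 6 (was ⊥); enqueue [0,1]
  #4 pop 3: in=⊤ → ⊤ (was ⊥); enqueue []
  #5 pop 4: in=⊤ → ⊤ (was ⊥); enqueue [2,3]
  #6 pop 0: in=⊤ → 0 (no change)
  #7 pop 1: in=⊤ → ⊤ (was 0); enqueue [0]
  #8 pop 2: in=⊤ → ⊤ (was 6); enqueue [1,4]
  #9 pop 3: in=⊤ → ⊤ (no change)
  #10 pop 0: in=⊤ → 0 (no change)
  #11 pop 1: in=⊤ → ⊤ (no change)
  #12 pop 4: in=⊤ → ⊤ (no change)

Fixpoint:
  val[0] = 0
  val[1] = ⊤
  val[2] = ⊤
  val[3] = ⊤
  val[4] = ⊤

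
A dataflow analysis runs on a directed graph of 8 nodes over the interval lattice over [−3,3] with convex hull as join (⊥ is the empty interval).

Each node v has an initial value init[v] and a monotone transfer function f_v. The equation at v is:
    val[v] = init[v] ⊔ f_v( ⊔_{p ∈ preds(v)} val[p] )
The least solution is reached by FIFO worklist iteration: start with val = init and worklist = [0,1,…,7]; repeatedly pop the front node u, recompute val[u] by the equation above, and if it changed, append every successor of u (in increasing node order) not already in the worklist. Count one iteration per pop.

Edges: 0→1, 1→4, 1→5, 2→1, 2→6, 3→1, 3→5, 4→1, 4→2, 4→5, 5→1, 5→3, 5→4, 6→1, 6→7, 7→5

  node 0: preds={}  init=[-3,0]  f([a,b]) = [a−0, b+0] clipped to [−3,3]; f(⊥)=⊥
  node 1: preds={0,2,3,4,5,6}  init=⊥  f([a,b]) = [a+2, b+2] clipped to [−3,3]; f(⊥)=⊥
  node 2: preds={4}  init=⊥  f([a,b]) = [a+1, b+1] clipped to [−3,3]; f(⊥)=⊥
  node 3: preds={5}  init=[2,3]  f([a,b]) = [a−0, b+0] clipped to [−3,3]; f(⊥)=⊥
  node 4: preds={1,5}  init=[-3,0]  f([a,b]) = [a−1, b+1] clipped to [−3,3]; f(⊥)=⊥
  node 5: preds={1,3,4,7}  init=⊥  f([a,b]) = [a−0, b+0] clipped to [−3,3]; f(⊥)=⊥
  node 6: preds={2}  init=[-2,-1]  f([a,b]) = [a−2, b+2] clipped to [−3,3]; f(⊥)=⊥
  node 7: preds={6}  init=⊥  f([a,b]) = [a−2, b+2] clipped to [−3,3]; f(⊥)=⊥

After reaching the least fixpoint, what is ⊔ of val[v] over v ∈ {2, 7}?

[-3,3]

Trace (15 dequeues):
  [1] u=0 | in ⊥ | out [-3,0] | ==
  [2] u=1 | in [-3,3] | out [-1,3] | prev ⊥ | push {}
  [3] u=2 | in [-3,0] | out [-2,1] | prev ⊥ | push {1}
  [4] u=3 | in ⊥ | out [2,3] | ==
  [5] u=4 | in [-1,3] | out [-3,3] | prev [-3,0] | push {2}
  [6] u=5 | in [-3,3] | out [-3,3] | prev ⊥ | push {3,4}
  [7] u=6 | in [-2,1] | out [-3,3] | prev [-2,-1] | push {}
  [8] u=7 | in [-3,3] | out [-3,3] | prev ⊥ | push {5}
  [9] u=1 | in [-3,3] | out [-1,3] | ==
  [10] u=2 | in [-3,3] | out [-2,3] | prev [-2,1] | push {1,6}
  [11] u=3 | in [-3,3] | out [-3,3] | prev [2,3] | push {}
  [12] u=4 | in [-3,3] | out [-3,3] | ==
  [13] u=5 | in [-3,3] | out [-3,3] | ==
  [14] u=1 | in [-3,3] | out [-1,3] | ==
  [15] u=6 | in [-2,3] | out [-3,3] | ==

Converged values:
  [0] [-3,0]
  [1] [-1,3]
  [2] [-2,3]
  [3] [-3,3]
  [4] [-3,3]
  [5] [-3,3]
  [6] [-3,3]
  [7] [-3,3]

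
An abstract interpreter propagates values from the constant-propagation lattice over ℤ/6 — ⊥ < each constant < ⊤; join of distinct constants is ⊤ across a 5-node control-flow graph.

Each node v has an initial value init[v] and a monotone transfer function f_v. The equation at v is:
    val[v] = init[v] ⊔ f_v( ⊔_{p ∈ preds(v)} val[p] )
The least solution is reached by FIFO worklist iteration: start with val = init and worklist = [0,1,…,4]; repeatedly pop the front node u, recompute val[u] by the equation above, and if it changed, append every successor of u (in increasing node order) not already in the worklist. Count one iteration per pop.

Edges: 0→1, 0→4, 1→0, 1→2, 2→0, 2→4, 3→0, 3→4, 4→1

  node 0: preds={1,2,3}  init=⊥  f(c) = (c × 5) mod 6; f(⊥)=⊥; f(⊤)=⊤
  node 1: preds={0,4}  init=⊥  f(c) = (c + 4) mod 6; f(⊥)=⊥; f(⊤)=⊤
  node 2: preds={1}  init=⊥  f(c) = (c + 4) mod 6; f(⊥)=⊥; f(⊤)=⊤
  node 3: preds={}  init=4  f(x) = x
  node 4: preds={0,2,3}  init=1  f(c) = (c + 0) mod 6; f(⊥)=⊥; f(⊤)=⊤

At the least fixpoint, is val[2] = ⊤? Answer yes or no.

yes

Iteration log — 8 steps:
  step 1. node 0  ⊔preds=4  new=2  old=⊥  +wl: 
  step 2. node 1  ⊔preds=⊤  new=⊤  old=⊥  +wl: 0
  step 3. node 2  ⊔preds=⊤  new=⊤  old=⊥  +wl: 
  step 4. node 3  ⊔preds=⊥  new=4  stable
  step 5. node 4  ⊔preds=⊤  new=⊤  old=1  +wl: 1
  step 6. node 0  ⊔preds=⊤  new=⊤  old=2  +wl: 4
  step 7. node 1  ⊔preds=⊤  new=⊤  stable
  step 8. node 4  ⊔preds=⊤  new=⊤  stable

Least fixpoint reached:
  node 0: ⊤
  node 1: ⊤
  node 2: ⊤
  node 3: 4
  node 4: ⊤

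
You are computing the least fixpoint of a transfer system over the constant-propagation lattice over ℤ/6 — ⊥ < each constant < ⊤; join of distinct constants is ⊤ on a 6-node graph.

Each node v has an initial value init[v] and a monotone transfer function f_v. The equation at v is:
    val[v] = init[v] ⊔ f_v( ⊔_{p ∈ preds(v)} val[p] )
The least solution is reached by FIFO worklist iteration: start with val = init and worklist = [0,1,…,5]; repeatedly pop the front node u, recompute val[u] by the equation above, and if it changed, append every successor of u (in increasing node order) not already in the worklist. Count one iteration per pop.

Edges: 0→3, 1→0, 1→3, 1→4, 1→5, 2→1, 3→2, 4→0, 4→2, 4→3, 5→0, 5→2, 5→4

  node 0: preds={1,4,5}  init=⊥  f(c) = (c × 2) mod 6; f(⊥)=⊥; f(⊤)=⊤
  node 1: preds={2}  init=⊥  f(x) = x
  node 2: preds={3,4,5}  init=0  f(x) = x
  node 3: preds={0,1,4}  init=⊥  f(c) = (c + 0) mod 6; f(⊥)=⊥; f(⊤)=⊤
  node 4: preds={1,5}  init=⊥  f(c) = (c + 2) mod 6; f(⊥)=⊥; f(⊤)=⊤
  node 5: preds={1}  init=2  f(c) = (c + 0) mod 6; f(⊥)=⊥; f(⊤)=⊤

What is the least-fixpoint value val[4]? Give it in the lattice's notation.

Iteration log — 13 steps:
  step 1. node 0  ⊔preds=2  new=4  old=⊥  +wl: 
  step 2. node 1  ⊔preds=0  new=0  old=⊥  +wl: 0
  step 3. node 2  ⊔preds=2  new=⊤  old=0  +wl: 1
  step 4. node 3  ⊔preds=⊤  new=⊤  old=⊥  +wl: 2
  step 5. node 4  ⊔preds=⊤  new=⊤  old=⊥  +wl: 3
  step 6. node 5  ⊔preds=0  new=⊤  old=2  +wl: 4
  step 7. node 0  ⊔preds=⊤  new=⊤  old=4  +wl: 
  step 8. node 1  ⊔preds=⊤  new=⊤  old=0  +wl: 0,5
  step 9. node 2  ⊔preds=⊤  new=⊤  stable
  step 10. node 3  ⊔preds=⊤  new=⊤  stable
  step 11. node 4  ⊔preds=⊤  new=⊤  stable
  step 12. node 0  ⊔preds=⊤  new=⊤  stable
  step 13. node 5  ⊔preds=⊤  new=⊤  stable

Least fixpoint reached:
  node 0: ⊤
  node 1: ⊤
  node 2: ⊤
  node 3: ⊤
  node 4: ⊤
  node 5: ⊤

⊤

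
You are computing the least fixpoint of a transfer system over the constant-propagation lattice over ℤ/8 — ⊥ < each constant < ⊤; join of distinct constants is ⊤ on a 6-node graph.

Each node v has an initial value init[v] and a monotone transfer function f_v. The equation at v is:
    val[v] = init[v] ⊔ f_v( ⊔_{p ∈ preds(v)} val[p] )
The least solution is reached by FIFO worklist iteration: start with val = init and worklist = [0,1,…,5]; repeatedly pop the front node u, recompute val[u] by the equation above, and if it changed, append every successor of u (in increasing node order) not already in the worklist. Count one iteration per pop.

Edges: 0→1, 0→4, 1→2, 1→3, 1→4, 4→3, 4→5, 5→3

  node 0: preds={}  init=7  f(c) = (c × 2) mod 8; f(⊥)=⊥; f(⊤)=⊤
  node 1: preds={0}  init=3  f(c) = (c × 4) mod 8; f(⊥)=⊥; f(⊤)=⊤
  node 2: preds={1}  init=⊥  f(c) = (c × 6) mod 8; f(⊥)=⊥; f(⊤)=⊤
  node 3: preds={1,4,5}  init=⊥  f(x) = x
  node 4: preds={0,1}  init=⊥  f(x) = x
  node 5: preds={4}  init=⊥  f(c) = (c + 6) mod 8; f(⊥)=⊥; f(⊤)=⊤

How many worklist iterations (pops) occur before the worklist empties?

7

Iteration log — 7 steps:
  step 1. node 0  ⊔preds=⊥  new=7  stable
  step 2. node 1  ⊔preds=7  new=⊤  old=3  +wl: 
  step 3. node 2  ⊔preds=⊤  new=⊤  old=⊥  +wl: 
  step 4. node 3  ⊔preds=⊤  new=⊤  old=⊥  +wl: 
  step 5. node 4  ⊔preds=⊤  new=⊤  old=⊥  +wl: 3
  step 6. node 5  ⊔preds=⊤  new=⊤  old=⊥  +wl: 
  step 7. node 3  ⊔preds=⊤  new=⊤  stable

Least fixpoint reached:
  node 0: 7
  node 1: ⊤
  node 2: ⊤
  node 3: ⊤
  node 4: ⊤
  node 5: ⊤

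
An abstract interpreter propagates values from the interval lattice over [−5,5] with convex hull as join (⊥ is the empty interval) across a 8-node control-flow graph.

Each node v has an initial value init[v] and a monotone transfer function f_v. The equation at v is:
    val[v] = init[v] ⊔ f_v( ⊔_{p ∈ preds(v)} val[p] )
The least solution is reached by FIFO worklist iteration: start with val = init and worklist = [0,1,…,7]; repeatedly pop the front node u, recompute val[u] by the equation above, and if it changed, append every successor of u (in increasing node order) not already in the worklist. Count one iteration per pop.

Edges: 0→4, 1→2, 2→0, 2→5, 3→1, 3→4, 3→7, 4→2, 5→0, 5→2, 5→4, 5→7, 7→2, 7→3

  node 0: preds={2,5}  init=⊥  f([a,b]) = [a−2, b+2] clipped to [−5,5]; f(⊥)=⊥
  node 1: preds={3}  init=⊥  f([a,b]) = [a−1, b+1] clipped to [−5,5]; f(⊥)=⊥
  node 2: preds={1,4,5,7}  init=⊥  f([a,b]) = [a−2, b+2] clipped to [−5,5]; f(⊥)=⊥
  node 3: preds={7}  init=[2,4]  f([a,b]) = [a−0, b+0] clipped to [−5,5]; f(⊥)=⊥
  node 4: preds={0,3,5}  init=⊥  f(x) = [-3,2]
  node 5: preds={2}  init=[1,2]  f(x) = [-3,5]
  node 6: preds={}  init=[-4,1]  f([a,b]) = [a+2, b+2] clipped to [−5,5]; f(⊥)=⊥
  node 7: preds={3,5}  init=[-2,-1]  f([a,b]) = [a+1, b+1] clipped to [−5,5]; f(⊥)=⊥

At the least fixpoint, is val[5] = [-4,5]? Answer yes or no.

Worklist (18 pops):
  #1 pop 0: in=[1,2] → [-1,4] (was ⊥); enqueue []
  #2 pop 1: in=[2,4] → [1,5] (was ⊥); enqueue []
  #3 pop 2: in=[-2,5] → [-4,5] (was ⊥); enqueue [0]
  #4 pop 3: in=[-2,-1] → [-2,4] (was [2,4]); enqueue [1]
  #5 pop 4: in=[-2,4] → [-3,2] (was ⊥); enqueue [2]
  #6 pop 5: in=[-4,5] → [-3,5] (was [1,2]); enqueue [4]
  #7 pop 6: in=⊥ → [-4,1] (no change)
  #8 pop 7: in=[-3,5] → [-2,5] (was [-2,-1]); enqueue [3]
  #9 pop 0: in=[-4,5] → [-5,5] (was [-1,4]); enqueue []
  #10 pop 1: in=[-2,4] → [-3,5] (was [1,5]); enqueue []
  #11 pop 2: in=[-3,5] → [-5,5] (was [-4,5]); enqueue [0,5]
  #12 pop 4: in=[-5,5] → [-3,2] (no change)
  #13 pop 3: in=[-2,5] → [-2,5] (was [-2,4]); enqueue [1,4,7]
  #14 pop 0: in=[-5,5] → [-5,5] (no change)
  #15 pop 5: in=[-5,5] → [-3,5] (no change)
  #16 pop 1: in=[-2,5] → [-3,5] (no change)
  #17 pop 4: in=[-5,5] → [-3,2] (no change)
  #18 pop 7: in=[-3,5] → [-2,5] (no change)

Fixpoint:
  val[0] = [-5,5]
  val[1] = [-3,5]
  val[2] = [-5,5]
  val[3] = [-2,5]
  val[4] = [-3,2]
  val[5] = [-3,5]
  val[6] = [-4,1]
  val[7] = [-2,5]

no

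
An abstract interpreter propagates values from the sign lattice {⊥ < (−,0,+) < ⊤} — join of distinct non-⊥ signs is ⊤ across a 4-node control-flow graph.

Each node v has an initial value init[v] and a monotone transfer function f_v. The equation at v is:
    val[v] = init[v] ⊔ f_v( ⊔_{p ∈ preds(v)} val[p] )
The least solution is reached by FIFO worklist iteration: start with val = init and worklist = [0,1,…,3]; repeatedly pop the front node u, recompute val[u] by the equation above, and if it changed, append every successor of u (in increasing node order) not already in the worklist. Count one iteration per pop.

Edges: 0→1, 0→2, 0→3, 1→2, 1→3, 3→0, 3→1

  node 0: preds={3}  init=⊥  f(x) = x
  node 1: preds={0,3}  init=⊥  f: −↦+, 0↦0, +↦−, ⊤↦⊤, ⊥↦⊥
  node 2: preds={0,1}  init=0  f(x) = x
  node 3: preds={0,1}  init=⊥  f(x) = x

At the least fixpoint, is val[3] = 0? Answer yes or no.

no

Trace (4 dequeues):
  [1] u=0 | in ⊥ | out ⊥ | ==
  [2] u=1 | in ⊥ | out ⊥ | ==
  [3] u=2 | in ⊥ | out 0 | ==
  [4] u=3 | in ⊥ | out ⊥ | ==

Converged values:
  [0] ⊥
  [1] ⊥
  [2] 0
  [3] ⊥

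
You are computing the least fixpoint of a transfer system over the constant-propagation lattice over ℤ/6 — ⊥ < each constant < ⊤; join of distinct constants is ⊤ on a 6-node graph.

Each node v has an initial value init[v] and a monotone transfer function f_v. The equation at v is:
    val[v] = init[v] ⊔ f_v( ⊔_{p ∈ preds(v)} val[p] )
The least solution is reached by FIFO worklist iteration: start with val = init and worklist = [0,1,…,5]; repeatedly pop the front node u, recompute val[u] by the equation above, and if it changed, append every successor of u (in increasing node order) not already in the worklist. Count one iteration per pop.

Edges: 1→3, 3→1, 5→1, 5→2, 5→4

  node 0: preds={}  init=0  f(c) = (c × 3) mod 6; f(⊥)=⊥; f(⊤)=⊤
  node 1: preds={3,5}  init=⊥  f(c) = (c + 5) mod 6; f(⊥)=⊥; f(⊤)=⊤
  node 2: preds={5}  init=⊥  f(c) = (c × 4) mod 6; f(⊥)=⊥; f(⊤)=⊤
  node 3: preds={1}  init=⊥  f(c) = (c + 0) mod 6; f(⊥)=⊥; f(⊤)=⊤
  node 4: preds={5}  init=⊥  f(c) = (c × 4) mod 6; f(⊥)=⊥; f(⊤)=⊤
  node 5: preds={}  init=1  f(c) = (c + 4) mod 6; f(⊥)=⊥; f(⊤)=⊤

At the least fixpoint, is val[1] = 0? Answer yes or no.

no

Trace (9 dequeues):
  [1] u=0 | in ⊥ | out 0 | ==
  [2] u=1 | in 1 | out 0 | prev ⊥ | push {}
  [3] u=2 | in 1 | out 4 | prev ⊥ | push {}
  [4] u=3 | in 0 | out 0 | prev ⊥ | push {1}
  [5] u=4 | in 1 | out 4 | prev ⊥ | push {}
  [6] u=5 | in ⊥ | out 1 | ==
  [7] u=1 | in ⊤ | out ⊤ | prev 0 | push {3}
  [8] u=3 | in ⊤ | out ⊤ | prev 0 | push {1}
  [9] u=1 | in ⊤ | out ⊤ | ==

Converged values:
  [0] 0
  [1] ⊤
  [2] 4
  [3] ⊤
  [4] 4
  [5] 1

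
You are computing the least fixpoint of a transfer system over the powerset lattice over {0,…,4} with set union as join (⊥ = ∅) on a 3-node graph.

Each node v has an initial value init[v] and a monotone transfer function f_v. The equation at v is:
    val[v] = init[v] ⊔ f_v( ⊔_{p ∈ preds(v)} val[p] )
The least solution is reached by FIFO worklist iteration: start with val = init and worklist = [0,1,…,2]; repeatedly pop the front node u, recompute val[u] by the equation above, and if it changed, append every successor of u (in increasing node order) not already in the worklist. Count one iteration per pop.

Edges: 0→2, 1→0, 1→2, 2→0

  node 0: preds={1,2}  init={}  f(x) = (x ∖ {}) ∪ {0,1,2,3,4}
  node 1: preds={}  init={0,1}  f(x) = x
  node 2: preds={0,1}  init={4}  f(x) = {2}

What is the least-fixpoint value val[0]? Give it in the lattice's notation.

Trace (4 dequeues):
  [1] u=0 | in {0,1,4} | out {0,1,2,3,4} | prev {} | push {}
  [2] u=1 | in {} | out {0,1} | ==
  [3] u=2 | in {0,1,2,3,4} | out {2,4} | prev {4} | push {0}
  [4] u=0 | in {0,1,2,4} | out {0,1,2,3,4} | ==

Converged values:
  [0] {0,1,2,3,4}
  [1] {0,1}
  [2] {2,4}

{0,1,2,3,4}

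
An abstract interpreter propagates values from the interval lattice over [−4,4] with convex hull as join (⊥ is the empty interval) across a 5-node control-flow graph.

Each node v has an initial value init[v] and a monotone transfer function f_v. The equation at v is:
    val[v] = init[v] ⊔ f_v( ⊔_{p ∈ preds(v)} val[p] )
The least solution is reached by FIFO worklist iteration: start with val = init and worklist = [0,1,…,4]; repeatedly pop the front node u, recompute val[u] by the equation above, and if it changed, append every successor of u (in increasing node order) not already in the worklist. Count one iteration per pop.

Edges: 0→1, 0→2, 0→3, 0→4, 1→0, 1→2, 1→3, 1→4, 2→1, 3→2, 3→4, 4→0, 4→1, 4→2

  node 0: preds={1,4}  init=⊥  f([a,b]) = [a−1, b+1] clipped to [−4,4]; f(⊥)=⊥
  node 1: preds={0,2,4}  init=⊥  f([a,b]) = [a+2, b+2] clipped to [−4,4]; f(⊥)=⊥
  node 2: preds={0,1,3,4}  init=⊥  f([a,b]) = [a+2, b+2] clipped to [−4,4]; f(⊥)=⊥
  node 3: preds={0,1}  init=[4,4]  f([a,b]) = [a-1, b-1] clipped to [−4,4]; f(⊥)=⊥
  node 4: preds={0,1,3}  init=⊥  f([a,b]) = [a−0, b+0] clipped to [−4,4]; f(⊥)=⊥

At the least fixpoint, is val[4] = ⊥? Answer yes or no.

Trace (34 dequeues):
  [1] u=0 | in ⊥ | out ⊥ | ==
  [2] u=1 | in ⊥ | out ⊥ | ==
  [3] u=2 | in [4,4] | out [4,4] | prev ⊥ | push {1}
  [4] u=3 | in ⊥ | out [4,4] | ==
  [5] u=4 | in [4,4] | out [4,4] | prev ⊥ | push {0,2}
  [6] u=1 | in [4,4] | out [4,4] | prev ⊥ | push {3,4}
  [7] u=0 | in [4,4] | out [3,4] | prev ⊥ | push {1}
  [8] u=2 | in [3,4] | out [4,4] | ==
  [9] u=3 | in [3,4] | out [2,4] | prev [4,4] | push {2}
  [10] u=4 | in [2,4] | out [2,4] | prev [4,4] | push {0}
  [11] u=1 | in [2,4] | out [4,4] | ==
  [12] u=2 | in [2,4] | out [4,4] | ==
  [13] u=0 | in [2,4] | out [1,4] | prev [3,4] | push {1,2,3,4}
  [14] u=1 | in [1,4] | out [3,4] | prev [4,4] | push {0}
  [15] u=2 | in [1,4] | out [3,4] | prev [4,4] | push {1}
  [16] u=3 | in [1,4] | out [0,4] | prev [2,4] | push {2}
  [17] u=4 | in [0,4] | out [0,4] | prev [2,4] | push {}
  [18] u=0 | in [0,4] | out [-1,4] | prev [1,4] | push {3,4}
  [19] u=1 | in [-1,4] | out [1,4] | prev [3,4] | push {0}
  [20] u=2 | in [-1,4] | out [1,4] | prev [3,4] | push {1}
  [21] u=3 | in [-1,4] | out [-2,4] | prev [0,4] | push {2}
  [22] u=4 | in [-2,4] | out [-2,4] | prev [0,4] | push {}
  [23] u=0 | in [-2,4] | out [-3,4] | prev [-1,4] | push {3,4}
  [24] u=1 | in [-3,4] | out [-1,4] | prev [1,4] | push {0}
  [25] u=2 | in [-3,4] | out [-1,4] | prev [1,4] | push {1}
  [26] u=3 | in [-3,4] | out [-4,4] | prev [-2,4] | push {2}
  [27] u=4 | in [-4,4] | out [-4,4] | prev [-2,4] | push {}
  [28] u=0 | in [-4,4] | out [-4,4] | prev [-3,4] | push {3,4}
  [29] u=1 | in [-4,4] | out [-2,4] | prev [-1,4] | push {0}
  [30] u=2 | in [-4,4] | out [-2,4] | prev [-1,4] | push {1}
  [31] u=3 | in [-4,4] | out [-4,4] | ==
  [32] u=4 | in [-4,4] | out [-4,4] | ==
  [33] u=0 | in [-4,4] | out [-4,4] | ==
  [34] u=1 | in [-4,4] | out [-2,4] | ==

Converged values:
  [0] [-4,4]
  [1] [-2,4]
  [2] [-2,4]
  [3] [-4,4]
  [4] [-4,4]

no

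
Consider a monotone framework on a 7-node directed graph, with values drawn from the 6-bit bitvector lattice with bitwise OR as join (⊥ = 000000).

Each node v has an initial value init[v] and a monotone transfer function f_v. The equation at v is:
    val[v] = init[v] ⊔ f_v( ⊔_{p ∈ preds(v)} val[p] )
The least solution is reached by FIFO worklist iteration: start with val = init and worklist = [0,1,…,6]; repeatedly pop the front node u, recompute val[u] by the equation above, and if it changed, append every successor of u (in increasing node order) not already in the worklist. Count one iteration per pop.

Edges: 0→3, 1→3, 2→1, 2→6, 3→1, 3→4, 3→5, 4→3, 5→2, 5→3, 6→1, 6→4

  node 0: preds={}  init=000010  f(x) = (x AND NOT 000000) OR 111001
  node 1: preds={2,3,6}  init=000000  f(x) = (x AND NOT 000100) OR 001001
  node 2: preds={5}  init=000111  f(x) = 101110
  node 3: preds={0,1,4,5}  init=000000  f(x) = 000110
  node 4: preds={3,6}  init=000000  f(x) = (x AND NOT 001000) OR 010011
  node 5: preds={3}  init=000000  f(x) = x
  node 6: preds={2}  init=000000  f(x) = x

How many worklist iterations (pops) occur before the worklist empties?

12

Trace (12 dequeues):
  [1] u=0 | in 000000 | out 111011 | prev 000010 | push {}
  [2] u=1 | in 000111 | out 001011 | prev 000000 | push {}
  [3] u=2 | in 000000 | out 101111 | prev 000111 | push {1}
  [4] u=3 | in 111011 | out 000110 | prev 000000 | push {}
  [5] u=4 | in 000110 | out 010111 | prev 000000 | push {3}
  [6] u=5 | in 000110 | out 000110 | prev 000000 | push {2}
  [7] u=6 | in 101111 | out 101111 | prev 000000 | push {4}
  [8] u=1 | in 101111 | out 101011 | prev 001011 | push {}
  [9] u=3 | in 111111 | out 000110 | ==
  [10] u=2 | in 000110 | out 101111 | ==
  [11] u=4 | in 101111 | out 110111 | prev 010111 | push {3}
  [12] u=3 | in 111111 | out 000110 | ==

Converged values:
  [0] 111011
  [1] 101011
  [2] 101111
  [3] 000110
  [4] 110111
  [5] 000110
  [6] 101111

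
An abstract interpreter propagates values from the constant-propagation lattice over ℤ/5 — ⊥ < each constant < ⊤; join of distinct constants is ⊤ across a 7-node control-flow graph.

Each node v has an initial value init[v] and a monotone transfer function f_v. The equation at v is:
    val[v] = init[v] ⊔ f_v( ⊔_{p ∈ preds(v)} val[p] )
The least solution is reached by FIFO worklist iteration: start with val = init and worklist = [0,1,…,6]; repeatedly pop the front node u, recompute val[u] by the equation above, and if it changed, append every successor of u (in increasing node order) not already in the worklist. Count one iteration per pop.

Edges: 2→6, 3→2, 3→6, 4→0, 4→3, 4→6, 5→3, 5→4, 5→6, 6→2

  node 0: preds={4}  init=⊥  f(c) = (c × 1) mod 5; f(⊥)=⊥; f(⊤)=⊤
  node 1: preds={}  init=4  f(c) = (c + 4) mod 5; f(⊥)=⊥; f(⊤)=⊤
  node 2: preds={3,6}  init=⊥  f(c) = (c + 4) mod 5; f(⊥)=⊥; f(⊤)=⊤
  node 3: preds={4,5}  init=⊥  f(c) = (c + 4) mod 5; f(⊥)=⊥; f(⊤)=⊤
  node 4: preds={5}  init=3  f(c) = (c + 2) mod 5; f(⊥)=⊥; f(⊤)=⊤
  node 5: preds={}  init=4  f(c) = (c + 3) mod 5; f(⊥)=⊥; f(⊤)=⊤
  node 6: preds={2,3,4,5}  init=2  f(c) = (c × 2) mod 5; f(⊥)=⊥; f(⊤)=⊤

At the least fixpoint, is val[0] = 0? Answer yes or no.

no

Trace (11 dequeues):
  [1] u=0 | in 3 | out 3 | prev ⊥ | push {}
  [2] u=1 | in ⊥ | out 4 | ==
  [3] u=2 | in 2 | out 1 | prev ⊥ | push {}
  [4] u=3 | in ⊤ | out ⊤ | prev ⊥ | push {2}
  [5] u=4 | in 4 | out ⊤ | prev 3 | push {0,3}
  [6] u=5 | in ⊥ | out 4 | ==
  [7] u=6 | in ⊤ | out ⊤ | prev 2 | push {}
  [8] u=2 | in ⊤ | out ⊤ | prev 1 | push {6}
  [9] u=0 | in ⊤ | out ⊤ | prev 3 | push {}
  [10] u=3 | in ⊤ | out ⊤ | ==
  [11] u=6 | in ⊤ | out ⊤ | ==

Converged values:
  [0] ⊤
  [1] 4
  [2] ⊤
  [3] ⊤
  [4] ⊤
  [5] 4
  [6] ⊤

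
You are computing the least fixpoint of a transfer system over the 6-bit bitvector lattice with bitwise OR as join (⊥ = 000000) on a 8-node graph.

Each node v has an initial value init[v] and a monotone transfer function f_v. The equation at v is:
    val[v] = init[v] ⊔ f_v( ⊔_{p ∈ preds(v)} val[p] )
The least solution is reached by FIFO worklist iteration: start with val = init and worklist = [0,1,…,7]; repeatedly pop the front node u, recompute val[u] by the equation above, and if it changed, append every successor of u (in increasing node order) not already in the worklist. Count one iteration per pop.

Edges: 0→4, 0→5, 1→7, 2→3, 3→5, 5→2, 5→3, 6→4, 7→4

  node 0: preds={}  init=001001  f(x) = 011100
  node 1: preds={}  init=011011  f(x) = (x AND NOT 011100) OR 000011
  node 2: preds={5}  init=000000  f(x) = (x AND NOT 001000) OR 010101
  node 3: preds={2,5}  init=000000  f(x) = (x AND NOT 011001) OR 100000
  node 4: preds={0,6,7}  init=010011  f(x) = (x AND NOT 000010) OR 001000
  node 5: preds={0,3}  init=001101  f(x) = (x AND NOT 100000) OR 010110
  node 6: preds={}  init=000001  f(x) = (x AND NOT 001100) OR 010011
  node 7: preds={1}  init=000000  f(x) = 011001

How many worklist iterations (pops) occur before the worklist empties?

12

Worklist (12 pops):
  #1 pop 0: in=000000 → 011101 (was 001001); enqueue []
  #2 pop 1: in=000000 → 011011 (no change)
  #3 pop 2: in=001101 → 010101 (was 000000); enqueue []
  #4 pop 3: in=011101 → 100100 (was 000000); enqueue []
  #5 pop 4: in=011101 → 011111 (was 010011); enqueue []
  #6 pop 5: in=111101 → 011111 (was 001101); enqueue [2,3]
  #7 pop 6: in=000000 → 010011 (was 000001); enqueue [4]
  #8 pop 7: in=011011 → 011001 (was 000000); enqueue []
  #9 pop 2: in=011111 → 010111 (was 010101); enqueue []
  #10 pop 3: in=011111 → 100110 (was 100100); enqueue [5]
  #11 pop 4: in=011111 → 011111 (no change)
  #12 pop 5: in=111111 → 011111 (no change)

Fixpoint:
  val[0] = 011101
  val[1] = 011011
  val[2] = 010111
  val[3] = 100110
  val[4] = 011111
  val[5] = 011111
  val[6] = 010011
  val[7] = 011001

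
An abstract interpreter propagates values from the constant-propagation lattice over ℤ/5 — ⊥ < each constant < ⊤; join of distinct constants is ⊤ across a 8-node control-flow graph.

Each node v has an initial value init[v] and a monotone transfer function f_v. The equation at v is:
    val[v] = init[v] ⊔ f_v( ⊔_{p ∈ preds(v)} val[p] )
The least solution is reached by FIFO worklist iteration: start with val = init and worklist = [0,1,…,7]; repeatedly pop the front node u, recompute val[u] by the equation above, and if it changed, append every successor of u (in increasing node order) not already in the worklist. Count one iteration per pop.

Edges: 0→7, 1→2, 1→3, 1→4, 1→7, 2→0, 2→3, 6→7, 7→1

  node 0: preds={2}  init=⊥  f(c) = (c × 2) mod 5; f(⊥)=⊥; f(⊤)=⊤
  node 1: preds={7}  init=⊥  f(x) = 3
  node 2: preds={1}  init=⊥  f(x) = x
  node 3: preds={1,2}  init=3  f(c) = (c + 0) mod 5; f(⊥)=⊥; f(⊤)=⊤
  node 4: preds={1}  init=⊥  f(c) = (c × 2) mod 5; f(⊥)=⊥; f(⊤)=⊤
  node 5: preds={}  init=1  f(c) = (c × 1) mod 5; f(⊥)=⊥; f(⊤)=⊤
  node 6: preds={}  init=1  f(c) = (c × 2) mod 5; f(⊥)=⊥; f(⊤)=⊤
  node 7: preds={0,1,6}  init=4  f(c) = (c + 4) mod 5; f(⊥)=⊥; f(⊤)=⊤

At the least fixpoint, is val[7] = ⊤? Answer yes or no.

Iteration log — 11 steps:
  step 1. node 0  ⊔preds=⊥  new=⊥  stable
  step 2. node 1  ⊔preds=4  new=3  old=⊥  +wl: 
  step 3. node 2  ⊔preds=3  new=3  old=⊥  +wl: 0
  step 4. node 3  ⊔preds=3  new=3  stable
  step 5. node 4  ⊔preds=3  new=1  old=⊥  +wl: 
  step 6. node 5  ⊔preds=⊥  new=1  stable
  step 7. node 6  ⊔preds=⊥  new=1  stable
  step 8. node 7  ⊔preds=⊤  new=⊤  old=4  +wl: 1
  step 9. node 0  ⊔preds=3  new=1  old=⊥  +wl: 7
  step 10. node 1  ⊔preds=⊤  new=3  stable
  step 11. node 7  ⊔preds=⊤  new=⊤  stable

Least fixpoint reached:
  node 0: 1
  node 1: 3
  node 2: 3
  node 3: 3
  node 4: 1
  node 5: 1
  node 6: 1
  node 7: ⊤

yes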